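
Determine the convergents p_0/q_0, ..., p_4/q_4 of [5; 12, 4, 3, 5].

Using the convergent recurrence p_i = a_i*p_{i-1} + p_{i-2}, q_i = a_i*q_{i-1} + q_{i-2} with p_{-2}=0, p_{-1}=1, q_{-2}=1, q_{-1}=0:
  i=0: a_0=5, p_0 = 5*1 + 0 = 5, q_0 = 5*0 + 1 = 1.
  i=1: a_1=12, p_1 = 12*5 + 1 = 61, q_1 = 12*1 + 0 = 12.
  i=2: a_2=4, p_2 = 4*61 + 5 = 249, q_2 = 4*12 + 1 = 49.
  i=3: a_3=3, p_3 = 3*249 + 61 = 808, q_3 = 3*49 + 12 = 159.
  i=4: a_4=5, p_4 = 5*808 + 249 = 4289, q_4 = 5*159 + 49 = 844.

5/1, 61/12, 249/49, 808/159, 4289/844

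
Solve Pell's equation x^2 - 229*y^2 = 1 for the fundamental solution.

First expand sqrt(229) as a continued fraction. With x_i = (sqrt(229) + m_i)/d_i and (m_0, d_0) = (0, 1): a_0 = floor(sqrt(229)) = 15, since 15^2 = 225 <= 229 < 256 = 16^2.
Iterate m_{i+1} = d_i*a_i - m_i, d_{i+1} = (229 - m_{i+1}^2)/d_i, a_{i+1} = floor((a_0 + m_{i+1})/d_{i+1}):
  m_1 = 1*15 - 0 = 15, d_1 = (229 - 15^2)/1 = 4/1 = 4, a_1 = floor((15 + 15)/4) = 7.
  m_2 = 4*7 - 15 = 13, d_2 = (229 - 13^2)/4 = 60/4 = 15, a_2 = floor((15 + 13)/15) = 1.
  m_3 = 15*1 - 13 = 2, d_3 = (229 - 2^2)/15 = 225/15 = 15, a_3 = floor((15 + 2)/15) = 1.
  m_4 = 15*1 - 2 = 13, d_4 = (229 - 13^2)/15 = 60/15 = 4, a_4 = floor((15 + 13)/4) = 7.
  m_5 = 4*7 - 13 = 15, d_5 = (229 - 15^2)/4 = 4/4 = 1, a_5 = floor((15 + 15)/1) = 30.
  m_6 = 1*30 - 15 = 15, d_6 = (229 - 15^2)/1 = 4/1 = 4: (m_6, d_6) = (m_1, d_1) = (15, 4), so from here the quotients repeat a_1, ..., a_5; the period length is 5.
So sqrt(229) = [15; (7, 1, 1, 7, 30)] with period length k = 5.
k is odd, so (p_{k-1}, q_{k-1}) only solves x^2 - 229y^2 = -1 and the fundamental solution of x^2 - 229y^2 = 1 is (p_{2k-1}, q_{2k-1}) = (p_9, q_9); compute convergents through index 9, running through the period twice.
Convergents (p_i = a_i*p_{i-1} + p_{i-2}, q_i = a_i*q_{i-1} + q_{i-2} with p_{-2}=0, p_{-1}=1, q_{-2}=1, q_{-1}=0):
  i=0: a_0=15, p_0 = 15*1 + 0 = 15, q_0 = 15*0 + 1 = 1.
  i=1: a_1=7, p_1 = 7*15 + 1 = 106, q_1 = 7*1 + 0 = 7.
  i=2: a_2=1, p_2 = 1*106 + 15 = 121, q_2 = 1*7 + 1 = 8.
  i=3: a_3=1, p_3 = 1*121 + 106 = 227, q_3 = 1*8 + 7 = 15.
  i=4: a_4=7, p_4 = 7*227 + 121 = 1710, q_4 = 7*15 + 8 = 113.
  i=5: a_5=30, p_5 = 30*1710 + 227 = 51527, q_5 = 30*113 + 15 = 3405.
  i=6: a_6=7, p_6 = 7*51527 + 1710 = 362399, q_6 = 7*3405 + 113 = 23948.
  i=7: a_7=1, p_7 = 1*362399 + 51527 = 413926, q_7 = 1*23948 + 3405 = 27353.
  i=8: a_8=1, p_8 = 1*413926 + 362399 = 776325, q_8 = 1*27353 + 23948 = 51301.
  i=9: a_9=7, p_9 = 7*776325 + 413926 = 5848201, q_9 = 7*51301 + 27353 = 386460.
Indeed p_4^2 - 229*q_4^2 = 2924100 - 2924101 = -1, not +1.
Check: 5848201^2 - 229*386460^2 = 34201454936401 - 34201454936400 = 1, so (x, y) = (5848201, 386460) solves the equation, and by the theorem it is the least positive solution.

(x, y) = (5848201, 386460)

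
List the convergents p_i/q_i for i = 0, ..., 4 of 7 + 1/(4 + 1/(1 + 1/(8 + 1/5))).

Using the convergent recurrence p_i = a_i*p_{i-1} + p_{i-2}, q_i = a_i*q_{i-1} + q_{i-2} with p_{-2}=0, p_{-1}=1, q_{-2}=1, q_{-1}=0:
  i=0: a_0=7, p_0 = 7*1 + 0 = 7, q_0 = 7*0 + 1 = 1.
  i=1: a_1=4, p_1 = 4*7 + 1 = 29, q_1 = 4*1 + 0 = 4.
  i=2: a_2=1, p_2 = 1*29 + 7 = 36, q_2 = 1*4 + 1 = 5.
  i=3: a_3=8, p_3 = 8*36 + 29 = 317, q_3 = 8*5 + 4 = 44.
  i=4: a_4=5, p_4 = 5*317 + 36 = 1621, q_4 = 5*44 + 5 = 225.

7/1, 29/4, 36/5, 317/44, 1621/225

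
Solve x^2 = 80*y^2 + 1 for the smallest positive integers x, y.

(x, y) = (9, 1)

First expand sqrt(80) as a continued fraction. With x_i = (sqrt(80) + m_i)/d_i and (m_0, d_0) = (0, 1): a_0 = floor(sqrt(80)) = 8, since 8^2 = 64 <= 80 < 81 = 9^2.
Iterate m_{i+1} = d_i*a_i - m_i, d_{i+1} = (80 - m_{i+1}^2)/d_i, a_{i+1} = floor((a_0 + m_{i+1})/d_{i+1}):
  m_1 = 1*8 - 0 = 8, d_1 = (80 - 8^2)/1 = 16/1 = 16, a_1 = floor((8 + 8)/16) = 1.
  m_2 = 16*1 - 8 = 8, d_2 = (80 - 8^2)/16 = 16/16 = 1, a_2 = floor((8 + 8)/1) = 16.
  m_3 = 1*16 - 8 = 8, d_3 = (80 - 8^2)/1 = 16/1 = 16: (m_3, d_3) = (m_1, d_1) = (8, 16), so from here the quotients repeat a_1, a_2; the period length is 2.
So sqrt(80) = [8; (1, 16)] with period length k = 2.
k is even, so the fundamental solution of x^2 - 80y^2 = 1 is (p_{k-1}, q_{k-1}) = (p_1, q_1); compute convergents through index 1.
Convergents (p_i = a_i*p_{i-1} + p_{i-2}, q_i = a_i*q_{i-1} + q_{i-2} with p_{-2}=0, p_{-1}=1, q_{-2}=1, q_{-1}=0):
  i=0: a_0=8, p_0 = 8*1 + 0 = 8, q_0 = 8*0 + 1 = 1.
  i=1: a_1=1, p_1 = 1*8 + 1 = 9, q_1 = 1*1 + 0 = 1.
Check: 9^2 - 80*1^2 = 81 - 80 = 1, so (x, y) = (9, 1) solves the equation, and by the theorem it is the least positive solution.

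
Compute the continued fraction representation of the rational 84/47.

Run the Euclidean algorithm on 84 and 47; the successive quotients are the partial quotients a_0, a_1, ... (each step inverts the fractional part left over by the previous one):
  84 = 1*47 + 37, so a_0 = 1.
  47 = 1*37 + 10, so a_1 = 1.
  37 = 3*10 + 7, so a_2 = 3.
  10 = 1*7 + 3, so a_3 = 1.
  7 = 2*3 + 1, so a_4 = 2.
  3 = 3*1 + 0, so a_5 = 3.
The remainder reaches 0 after 6 divisions, so the expansion has 6 partial quotients, read off in order.

[1; 1, 3, 1, 2, 3]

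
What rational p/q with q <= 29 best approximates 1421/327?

113/26

Expand x = 1421/327 as a continued fraction with the Euclidean algorithm:
  1421 = 4*327 + 113, so a_0 = 4.
  327 = 2*113 + 101, so a_1 = 2.
  113 = 1*101 + 12, so a_2 = 1.
  101 = 8*12 + 5, so a_3 = 8.
  12 = 2*5 + 2, so a_4 = 2.
  5 = 2*2 + 1, so a_5 = 2.
  2 = 2*1 + 0, so a_6 = 2.
so x = [4; 2, 1, 8, 2, 2, 2].
Convergents (p_i = a_i*p_{i-1} + p_{i-2}, q_i = a_i*q_{i-1} + q_{i-2} with p_{-2}=0, p_{-1}=1, q_{-2}=1, q_{-1}=0), until the denominator exceeds 29:
  i=0: a_0=4, p_0 = 4*1 + 0 = 4, q_0 = 4*0 + 1 = 1.
  i=1: a_1=2, p_1 = 2*4 + 1 = 9, q_1 = 2*1 + 0 = 2.
  i=2: a_2=1, p_2 = 1*9 + 4 = 13, q_2 = 1*2 + 1 = 3.
  i=3: a_3=8, p_3 = 8*13 + 9 = 113, q_3 = 8*3 + 2 = 26.
  i=4: a_4=2, p_4 = 2*113 + 13 = 239, q_4 = 2*26 + 3 = 55.
q_4 = 55 > 29, so the last convergent with denominator <= 29 is p_3/q_3 = 113/26.
The closest fraction with denominator <= 29 is either p_3/q_3 or the intermediate fraction (k*p_3 + p_2)/(k*q_3 + q_2) with the largest k >= 1 whose denominator stays <= 29; these approach x as k grows, and every other convergent or intermediate fraction in range is farther away.
Largest k: floor((29 - q_2)/q_3) = floor((29 - 3)/26) = 1.
That gives (1*113 + 13)/(1*26 + 3) = 126/29.
Compare the errors: |x - 113/26| = |1421*26 - 113*327|/(327*26) = 5/8502, and |x - 126/29| = |1421*29 - 126*327|/(327*29) = 7/9483.
Cross-multiplying, 5*9483 = 47415 < 59514 = 7*8502, so 5/8502 is smaller: the convergent 113/26 is closer to x than 126/29.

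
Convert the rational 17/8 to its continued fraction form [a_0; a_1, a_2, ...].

Run the Euclidean algorithm on 17 and 8; the successive quotients are the partial quotients a_0, a_1, ... (each step inverts the fractional part left over by the previous one):
  17 = 2*8 + 1, so a_0 = 2.
  8 = 8*1 + 0, so a_1 = 8.
The remainder reaches 0 after 2 divisions, so the expansion has 2 partial quotients, read off in order.

[2; 8]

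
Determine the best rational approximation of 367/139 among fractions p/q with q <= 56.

Expand x = 367/139 as a continued fraction with the Euclidean algorithm:
  367 = 2*139 + 89, so a_0 = 2.
  139 = 1*89 + 50, so a_1 = 1.
  89 = 1*50 + 39, so a_2 = 1.
  50 = 1*39 + 11, so a_3 = 1.
  39 = 3*11 + 6, so a_4 = 3.
  11 = 1*6 + 5, so a_5 = 1.
  6 = 1*5 + 1, so a_6 = 1.
  5 = 5*1 + 0, so a_7 = 5.
so x = [2; 1, 1, 1, 3, 1, 1, 5].
Convergents (p_i = a_i*p_{i-1} + p_{i-2}, q_i = a_i*q_{i-1} + q_{i-2} with p_{-2}=0, p_{-1}=1, q_{-2}=1, q_{-1}=0), until the denominator exceeds 56:
  i=0: a_0=2, p_0 = 2*1 + 0 = 2, q_0 = 2*0 + 1 = 1.
  i=1: a_1=1, p_1 = 1*2 + 1 = 3, q_1 = 1*1 + 0 = 1.
  i=2: a_2=1, p_2 = 1*3 + 2 = 5, q_2 = 1*1 + 1 = 2.
  i=3: a_3=1, p_3 = 1*5 + 3 = 8, q_3 = 1*2 + 1 = 3.
  i=4: a_4=3, p_4 = 3*8 + 5 = 29, q_4 = 3*3 + 2 = 11.
  i=5: a_5=1, p_5 = 1*29 + 8 = 37, q_5 = 1*11 + 3 = 14.
  i=6: a_6=1, p_6 = 1*37 + 29 = 66, q_6 = 1*14 + 11 = 25.
  i=7: a_7=5, p_7 = 5*66 + 37 = 367, q_7 = 5*25 + 14 = 139.
q_7 = 139 > 56, so the last convergent with denominator <= 56 is p_6/q_6 = 66/25.
The closest fraction with denominator <= 56 is either p_6/q_6 or the intermediate fraction (k*p_6 + p_5)/(k*q_6 + q_5) with the largest k >= 1 whose denominator stays <= 56; these approach x as k grows, and every other convergent or intermediate fraction in range is farther away.
Largest k: floor((56 - q_5)/q_6) = floor((56 - 14)/25) = 1.
That gives (1*66 + 37)/(1*25 + 14) = 103/39.
Compare the errors: |x - 66/25| = |367*25 - 66*139|/(139*25) = 1/3475, and |x - 103/39| = |367*39 - 103*139|/(139*39) = 4/5421.
Cross-multiplying, 1*5421 = 5421 < 13900 = 4*3475, so 1/3475 is smaller: the convergent 66/25 is closer to x than 103/39.

66/25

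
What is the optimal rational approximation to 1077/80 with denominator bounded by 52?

552/41

Expand x = 1077/80 as a continued fraction with the Euclidean algorithm:
  1077 = 13*80 + 37, so a_0 = 13.
  80 = 2*37 + 6, so a_1 = 2.
  37 = 6*6 + 1, so a_2 = 6.
  6 = 6*1 + 0, so a_3 = 6.
so x = [13; 2, 6, 6].
Convergents (p_i = a_i*p_{i-1} + p_{i-2}, q_i = a_i*q_{i-1} + q_{i-2} with p_{-2}=0, p_{-1}=1, q_{-2}=1, q_{-1}=0), until the denominator exceeds 52:
  i=0: a_0=13, p_0 = 13*1 + 0 = 13, q_0 = 13*0 + 1 = 1.
  i=1: a_1=2, p_1 = 2*13 + 1 = 27, q_1 = 2*1 + 0 = 2.
  i=2: a_2=6, p_2 = 6*27 + 13 = 175, q_2 = 6*2 + 1 = 13.
  i=3: a_3=6, p_3 = 6*175 + 27 = 1077, q_3 = 6*13 + 2 = 80.
q_3 = 80 > 52, so the last convergent with denominator <= 52 is p_2/q_2 = 175/13.
The closest fraction with denominator <= 52 is either p_2/q_2 or the intermediate fraction (k*p_2 + p_1)/(k*q_2 + q_1) with the largest k >= 1 whose denominator stays <= 52; these approach x as k grows, and every other convergent or intermediate fraction in range is farther away.
Largest k: floor((52 - q_1)/q_2) = floor((52 - 2)/13) = 3.
That gives (3*175 + 27)/(3*13 + 2) = 552/41.
Compare the errors: |x - 175/13| = |1077*13 - 175*80|/(80*13) = 1/1040, and |x - 552/41| = |1077*41 - 552*80|/(80*41) = 3/3280.
Cross-multiplying, 3*1040 = 3120 < 3280 = 1*3280, so 3/3280 is smaller: the intermediate fraction 552/41 is closer to x than 175/13.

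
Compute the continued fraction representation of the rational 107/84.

[1; 3, 1, 1, 1, 7]

Run the Euclidean algorithm on 107 and 84; the successive quotients are the partial quotients a_0, a_1, ... (each step inverts the fractional part left over by the previous one):
  107 = 1*84 + 23, so a_0 = 1.
  84 = 3*23 + 15, so a_1 = 3.
  23 = 1*15 + 8, so a_2 = 1.
  15 = 1*8 + 7, so a_3 = 1.
  8 = 1*7 + 1, so a_4 = 1.
  7 = 7*1 + 0, so a_5 = 7.
The remainder reaches 0 after 6 divisions, so the expansion has 6 partial quotients, read off in order.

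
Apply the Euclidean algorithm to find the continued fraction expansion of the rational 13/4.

[3; 4]

Run the Euclidean algorithm on 13 and 4; the successive quotients are the partial quotients a_0, a_1, ... (each step inverts the fractional part left over by the previous one):
  13 = 3*4 + 1, so a_0 = 3.
  4 = 4*1 + 0, so a_1 = 4.
The remainder reaches 0 after 2 divisions, so the expansion has 2 partial quotients, read off in order.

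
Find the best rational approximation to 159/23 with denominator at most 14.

83/12

Expand x = 159/23 as a continued fraction with the Euclidean algorithm:
  159 = 6*23 + 21, so a_0 = 6.
  23 = 1*21 + 2, so a_1 = 1.
  21 = 10*2 + 1, so a_2 = 10.
  2 = 2*1 + 0, so a_3 = 2.
so x = [6; 1, 10, 2].
Convergents (p_i = a_i*p_{i-1} + p_{i-2}, q_i = a_i*q_{i-1} + q_{i-2} with p_{-2}=0, p_{-1}=1, q_{-2}=1, q_{-1}=0), until the denominator exceeds 14:
  i=0: a_0=6, p_0 = 6*1 + 0 = 6, q_0 = 6*0 + 1 = 1.
  i=1: a_1=1, p_1 = 1*6 + 1 = 7, q_1 = 1*1 + 0 = 1.
  i=2: a_2=10, p_2 = 10*7 + 6 = 76, q_2 = 10*1 + 1 = 11.
  i=3: a_3=2, p_3 = 2*76 + 7 = 159, q_3 = 2*11 + 1 = 23.
q_3 = 23 > 14, so the last convergent with denominator <= 14 is p_2/q_2 = 76/11.
The closest fraction with denominator <= 14 is either p_2/q_2 or the intermediate fraction (k*p_2 + p_1)/(k*q_2 + q_1) with the largest k >= 1 whose denominator stays <= 14; these approach x as k grows, and every other convergent or intermediate fraction in range is farther away.
Largest k: floor((14 - q_1)/q_2) = floor((14 - 1)/11) = 1.
That gives (1*76 + 7)/(1*11 + 1) = 83/12.
Compare the errors: |x - 76/11| = |159*11 - 76*23|/(23*11) = 1/253, and |x - 83/12| = |159*12 - 83*23|/(23*12) = 1/276.
Cross-multiplying, 1*253 = 253 < 276 = 1*276, so 1/276 is smaller: the intermediate fraction 83/12 is closer to x than 76/11.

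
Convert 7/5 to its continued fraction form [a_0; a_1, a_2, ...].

[1; 2, 2]

Run the Euclidean algorithm on 7 and 5; the successive quotients are the partial quotients a_0, a_1, ... (each step inverts the fractional part left over by the previous one):
  7 = 1*5 + 2, so a_0 = 1.
  5 = 2*2 + 1, so a_1 = 2.
  2 = 2*1 + 0, so a_2 = 2.
The remainder reaches 0 after 3 divisions, so the expansion has 3 partial quotients, read off in order.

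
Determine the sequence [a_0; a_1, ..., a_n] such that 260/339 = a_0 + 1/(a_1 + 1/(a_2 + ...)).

[0; 1, 3, 3, 2, 3, 3]

Run the Euclidean algorithm on 260 and 339; the successive quotients are the partial quotients a_0, a_1, ... (each step inverts the fractional part left over by the previous one):
  260 = 0*339 + 260, so a_0 = 0.
  339 = 1*260 + 79, so a_1 = 1.
  260 = 3*79 + 23, so a_2 = 3.
  79 = 3*23 + 10, so a_3 = 3.
  23 = 2*10 + 3, so a_4 = 2.
  10 = 3*3 + 1, so a_5 = 3.
  3 = 3*1 + 0, so a_6 = 3.
The remainder reaches 0 after 7 divisions, so the expansion has 7 partial quotients, read off in order.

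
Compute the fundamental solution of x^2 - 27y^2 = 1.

First expand sqrt(27) as a continued fraction. With x_i = (sqrt(27) + m_i)/d_i and (m_0, d_0) = (0, 1): a_0 = floor(sqrt(27)) = 5, since 5^2 = 25 <= 27 < 36 = 6^2.
Iterate m_{i+1} = d_i*a_i - m_i, d_{i+1} = (27 - m_{i+1}^2)/d_i, a_{i+1} = floor((a_0 + m_{i+1})/d_{i+1}):
  m_1 = 1*5 - 0 = 5, d_1 = (27 - 5^2)/1 = 2/1 = 2, a_1 = floor((5 + 5)/2) = 5.
  m_2 = 2*5 - 5 = 5, d_2 = (27 - 5^2)/2 = 2/2 = 1, a_2 = floor((5 + 5)/1) = 10.
  m_3 = 1*10 - 5 = 5, d_3 = (27 - 5^2)/1 = 2/1 = 2: (m_3, d_3) = (m_1, d_1) = (5, 2), so from here the quotients repeat a_1, a_2; the period length is 2.
So sqrt(27) = [5; (5, 10)] with period length k = 2.
k is even, so the fundamental solution of x^2 - 27y^2 = 1 is (p_{k-1}, q_{k-1}) = (p_1, q_1); compute convergents through index 1.
Convergents (p_i = a_i*p_{i-1} + p_{i-2}, q_i = a_i*q_{i-1} + q_{i-2} with p_{-2}=0, p_{-1}=1, q_{-2}=1, q_{-1}=0):
  i=0: a_0=5, p_0 = 5*1 + 0 = 5, q_0 = 5*0 + 1 = 1.
  i=1: a_1=5, p_1 = 5*5 + 1 = 26, q_1 = 5*1 + 0 = 5.
Check: 26^2 - 27*5^2 = 676 - 675 = 1, so (x, y) = (26, 5) solves the equation, and by the theorem it is the least positive solution.

(x, y) = (26, 5)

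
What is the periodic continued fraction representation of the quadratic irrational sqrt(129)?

[11; (2, 1, 3, 1, 6, 1, 3, 1, 2, 22)]

Write x_i = (sqrt(129) + m_i)/d_i with (m_0, d_0) = (0, 1). a_0 = floor(sqrt(129)) = 11, since 11^2 = 121 <= 129 < 144 = 12^2.
Iterate m_{i+1} = d_i*a_i - m_i, d_{i+1} = (129 - m_{i+1}^2)/d_i, a_{i+1} = floor((a_0 + m_{i+1})/d_{i+1}):
  m_1 = 1*11 - 0 = 11, d_1 = (129 - 11^2)/1 = 8/1 = 8, a_1 = floor((11 + 11)/8) = 2.
  m_2 = 8*2 - 11 = 5, d_2 = (129 - 5^2)/8 = 104/8 = 13, a_2 = floor((11 + 5)/13) = 1.
  m_3 = 13*1 - 5 = 8, d_3 = (129 - 8^2)/13 = 65/13 = 5, a_3 = floor((11 + 8)/5) = 3.
  m_4 = 5*3 - 8 = 7, d_4 = (129 - 7^2)/5 = 80/5 = 16, a_4 = floor((11 + 7)/16) = 1.
  m_5 = 16*1 - 7 = 9, d_5 = (129 - 9^2)/16 = 48/16 = 3, a_5 = floor((11 + 9)/3) = 6.
  m_6 = 3*6 - 9 = 9, d_6 = (129 - 9^2)/3 = 48/3 = 16, a_6 = floor((11 + 9)/16) = 1.
  m_7 = 16*1 - 9 = 7, d_7 = (129 - 7^2)/16 = 80/16 = 5, a_7 = floor((11 + 7)/5) = 3.
  m_8 = 5*3 - 7 = 8, d_8 = (129 - 8^2)/5 = 65/5 = 13, a_8 = floor((11 + 8)/13) = 1.
  m_9 = 13*1 - 8 = 5, d_9 = (129 - 5^2)/13 = 104/13 = 8, a_9 = floor((11 + 5)/8) = 2.
  m_10 = 8*2 - 5 = 11, d_10 = (129 - 11^2)/8 = 8/8 = 1, a_10 = floor((11 + 11)/1) = 22.
  m_11 = 1*22 - 11 = 11, d_11 = (129 - 11^2)/1 = 8/1 = 8: (m_11, d_11) = (m_1, d_1) = (11, 8), so from here the quotients repeat a_1, ..., a_10; the period length is 10.
Hence the expansion of sqrt(129) is a_0 = 11 followed by the repeating block 2, 1, 3, 1, 6, 1, 3, 1, 2, 22 (period 10).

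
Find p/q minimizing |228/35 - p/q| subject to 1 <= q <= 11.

Expand x = 228/35 as a continued fraction with the Euclidean algorithm:
  228 = 6*35 + 18, so a_0 = 6.
  35 = 1*18 + 17, so a_1 = 1.
  18 = 1*17 + 1, so a_2 = 1.
  17 = 17*1 + 0, so a_3 = 17.
so x = [6; 1, 1, 17].
Convergents (p_i = a_i*p_{i-1} + p_{i-2}, q_i = a_i*q_{i-1} + q_{i-2} with p_{-2}=0, p_{-1}=1, q_{-2}=1, q_{-1}=0), until the denominator exceeds 11:
  i=0: a_0=6, p_0 = 6*1 + 0 = 6, q_0 = 6*0 + 1 = 1.
  i=1: a_1=1, p_1 = 1*6 + 1 = 7, q_1 = 1*1 + 0 = 1.
  i=2: a_2=1, p_2 = 1*7 + 6 = 13, q_2 = 1*1 + 1 = 2.
  i=3: a_3=17, p_3 = 17*13 + 7 = 228, q_3 = 17*2 + 1 = 35.
q_3 = 35 > 11, so the last convergent with denominator <= 11 is p_2/q_2 = 13/2.
The closest fraction with denominator <= 11 is either p_2/q_2 or the intermediate fraction (k*p_2 + p_1)/(k*q_2 + q_1) with the largest k >= 1 whose denominator stays <= 11; these approach x as k grows, and every other convergent or intermediate fraction in range is farther away.
Largest k: floor((11 - q_1)/q_2) = floor((11 - 1)/2) = 5.
That gives (5*13 + 7)/(5*2 + 1) = 72/11.
Compare the errors: |x - 13/2| = |228*2 - 13*35|/(35*2) = 1/70, and |x - 72/11| = |228*11 - 72*35|/(35*11) = 12/385.
Cross-multiplying, 1*385 = 385 < 840 = 12*70, so 1/70 is smaller: the convergent 13/2 is closer to x than 72/11.

13/2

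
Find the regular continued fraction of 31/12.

[2; 1, 1, 2, 2]

Run the Euclidean algorithm on 31 and 12; the successive quotients are the partial quotients a_0, a_1, ... (each step inverts the fractional part left over by the previous one):
  31 = 2*12 + 7, so a_0 = 2.
  12 = 1*7 + 5, so a_1 = 1.
  7 = 1*5 + 2, so a_2 = 1.
  5 = 2*2 + 1, so a_3 = 2.
  2 = 2*1 + 0, so a_4 = 2.
The remainder reaches 0 after 5 divisions, so the expansion has 5 partial quotients, read off in order.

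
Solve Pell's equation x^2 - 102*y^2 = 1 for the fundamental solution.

(x, y) = (101, 10)

First expand sqrt(102) as a continued fraction. With x_i = (sqrt(102) + m_i)/d_i and (m_0, d_0) = (0, 1): a_0 = floor(sqrt(102)) = 10, since 10^2 = 100 <= 102 < 121 = 11^2.
Iterate m_{i+1} = d_i*a_i - m_i, d_{i+1} = (102 - m_{i+1}^2)/d_i, a_{i+1} = floor((a_0 + m_{i+1})/d_{i+1}):
  m_1 = 1*10 - 0 = 10, d_1 = (102 - 10^2)/1 = 2/1 = 2, a_1 = floor((10 + 10)/2) = 10.
  m_2 = 2*10 - 10 = 10, d_2 = (102 - 10^2)/2 = 2/2 = 1, a_2 = floor((10 + 10)/1) = 20.
  m_3 = 1*20 - 10 = 10, d_3 = (102 - 10^2)/1 = 2/1 = 2: (m_3, d_3) = (m_1, d_1) = (10, 2), so from here the quotients repeat a_1, a_2; the period length is 2.
So sqrt(102) = [10; (10, 20)] with period length k = 2.
k is even, so the fundamental solution of x^2 - 102y^2 = 1 is (p_{k-1}, q_{k-1}) = (p_1, q_1); compute convergents through index 1.
Convergents (p_i = a_i*p_{i-1} + p_{i-2}, q_i = a_i*q_{i-1} + q_{i-2} with p_{-2}=0, p_{-1}=1, q_{-2}=1, q_{-1}=0):
  i=0: a_0=10, p_0 = 10*1 + 0 = 10, q_0 = 10*0 + 1 = 1.
  i=1: a_1=10, p_1 = 10*10 + 1 = 101, q_1 = 10*1 + 0 = 10.
Check: 101^2 - 102*10^2 = 10201 - 10200 = 1, so (x, y) = (101, 10) solves the equation, and by the theorem it is the least positive solution.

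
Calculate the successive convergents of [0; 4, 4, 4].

Using the convergent recurrence p_i = a_i*p_{i-1} + p_{i-2}, q_i = a_i*q_{i-1} + q_{i-2} with p_{-2}=0, p_{-1}=1, q_{-2}=1, q_{-1}=0:
  i=0: a_0=0, p_0 = 0*1 + 0 = 0, q_0 = 0*0 + 1 = 1.
  i=1: a_1=4, p_1 = 4*0 + 1 = 1, q_1 = 4*1 + 0 = 4.
  i=2: a_2=4, p_2 = 4*1 + 0 = 4, q_2 = 4*4 + 1 = 17.
  i=3: a_3=4, p_3 = 4*4 + 1 = 17, q_3 = 4*17 + 4 = 72.

0/1, 1/4, 4/17, 17/72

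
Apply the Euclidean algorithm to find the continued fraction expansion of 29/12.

[2; 2, 2, 2]

Run the Euclidean algorithm on 29 and 12; the successive quotients are the partial quotients a_0, a_1, ... (each step inverts the fractional part left over by the previous one):
  29 = 2*12 + 5, so a_0 = 2.
  12 = 2*5 + 2, so a_1 = 2.
  5 = 2*2 + 1, so a_2 = 2.
  2 = 2*1 + 0, so a_3 = 2.
The remainder reaches 0 after 4 divisions, so the expansion has 4 partial quotients, read off in order.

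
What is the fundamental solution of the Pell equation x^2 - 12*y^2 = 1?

First expand sqrt(12) as a continued fraction. With x_i = (sqrt(12) + m_i)/d_i and (m_0, d_0) = (0, 1): a_0 = floor(sqrt(12)) = 3, since 3^2 = 9 <= 12 < 16 = 4^2.
Iterate m_{i+1} = d_i*a_i - m_i, d_{i+1} = (12 - m_{i+1}^2)/d_i, a_{i+1} = floor((a_0 + m_{i+1})/d_{i+1}):
  m_1 = 1*3 - 0 = 3, d_1 = (12 - 3^2)/1 = 3/1 = 3, a_1 = floor((3 + 3)/3) = 2.
  m_2 = 3*2 - 3 = 3, d_2 = (12 - 3^2)/3 = 3/3 = 1, a_2 = floor((3 + 3)/1) = 6.
  m_3 = 1*6 - 3 = 3, d_3 = (12 - 3^2)/1 = 3/1 = 3: (m_3, d_3) = (m_1, d_1) = (3, 3), so from here the quotients repeat a_1, a_2; the period length is 2.
So sqrt(12) = [3; (2, 6)] with period length k = 2.
k is even, so the fundamental solution of x^2 - 12y^2 = 1 is (p_{k-1}, q_{k-1}) = (p_1, q_1); compute convergents through index 1.
Convergents (p_i = a_i*p_{i-1} + p_{i-2}, q_i = a_i*q_{i-1} + q_{i-2} with p_{-2}=0, p_{-1}=1, q_{-2}=1, q_{-1}=0):
  i=0: a_0=3, p_0 = 3*1 + 0 = 3, q_0 = 3*0 + 1 = 1.
  i=1: a_1=2, p_1 = 2*3 + 1 = 7, q_1 = 2*1 + 0 = 2.
Check: 7^2 - 12*2^2 = 49 - 48 = 1, so (x, y) = (7, 2) solves the equation, and by the theorem it is the least positive solution.

(x, y) = (7, 2)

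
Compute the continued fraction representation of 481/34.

[14; 6, 1, 4]

Run the Euclidean algorithm on 481 and 34; the successive quotients are the partial quotients a_0, a_1, ... (each step inverts the fractional part left over by the previous one):
  481 = 14*34 + 5, so a_0 = 14.
  34 = 6*5 + 4, so a_1 = 6.
  5 = 1*4 + 1, so a_2 = 1.
  4 = 4*1 + 0, so a_3 = 4.
The remainder reaches 0 after 4 divisions, so the expansion has 4 partial quotients, read off in order.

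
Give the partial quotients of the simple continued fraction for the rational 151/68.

Run the Euclidean algorithm on 151 and 68; the successive quotients are the partial quotients a_0, a_1, ... (each step inverts the fractional part left over by the previous one):
  151 = 2*68 + 15, so a_0 = 2.
  68 = 4*15 + 8, so a_1 = 4.
  15 = 1*8 + 7, so a_2 = 1.
  8 = 1*7 + 1, so a_3 = 1.
  7 = 7*1 + 0, so a_4 = 7.
The remainder reaches 0 after 5 divisions, so the expansion has 5 partial quotients, read off in order.

[2; 4, 1, 1, 7]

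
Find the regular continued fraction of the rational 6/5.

[1; 5]

Run the Euclidean algorithm on 6 and 5; the successive quotients are the partial quotients a_0, a_1, ... (each step inverts the fractional part left over by the previous one):
  6 = 1*5 + 1, so a_0 = 1.
  5 = 5*1 + 0, so a_1 = 5.
The remainder reaches 0 after 2 divisions, so the expansion has 2 partial quotients, read off in order.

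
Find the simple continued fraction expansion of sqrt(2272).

Write x_i = (sqrt(2272) + m_i)/d_i with (m_0, d_0) = (0, 1). a_0 = floor(sqrt(2272)) = 47, since 47^2 = 2209 <= 2272 < 2304 = 48^2.
Iterate m_{i+1} = d_i*a_i - m_i, d_{i+1} = (2272 - m_{i+1}^2)/d_i, a_{i+1} = floor((a_0 + m_{i+1})/d_{i+1}):
  m_1 = 1*47 - 0 = 47, d_1 = (2272 - 47^2)/1 = 63/1 = 63, a_1 = floor((47 + 47)/63) = 1.
  m_2 = 63*1 - 47 = 16, d_2 = (2272 - 16^2)/63 = 2016/63 = 32, a_2 = floor((47 + 16)/32) = 1.
  m_3 = 32*1 - 16 = 16, d_3 = (2272 - 16^2)/32 = 2016/32 = 63, a_3 = floor((47 + 16)/63) = 1.
  m_4 = 63*1 - 16 = 47, d_4 = (2272 - 47^2)/63 = 63/63 = 1, a_4 = floor((47 + 47)/1) = 94.
  m_5 = 1*94 - 47 = 47, d_5 = (2272 - 47^2)/1 = 63/1 = 63: (m_5, d_5) = (m_1, d_1) = (47, 63), so from here the quotients repeat a_1, ..., a_4; the period length is 4.
Hence the expansion of sqrt(2272) is a_0 = 47 followed by the repeating block 1, 1, 1, 94 (period 4).

[47; (1, 1, 1, 94)]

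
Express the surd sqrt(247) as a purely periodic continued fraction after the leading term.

[15; (1, 2, 1, 1, 9, 1, 9, 1, 1, 2, 1, 30)]

Write x_i = (sqrt(247) + m_i)/d_i with (m_0, d_0) = (0, 1). a_0 = floor(sqrt(247)) = 15, since 15^2 = 225 <= 247 < 256 = 16^2.
Iterate m_{i+1} = d_i*a_i - m_i, d_{i+1} = (247 - m_{i+1}^2)/d_i, a_{i+1} = floor((a_0 + m_{i+1})/d_{i+1}):
  m_1 = 1*15 - 0 = 15, d_1 = (247 - 15^2)/1 = 22/1 = 22, a_1 = floor((15 + 15)/22) = 1.
  m_2 = 22*1 - 15 = 7, d_2 = (247 - 7^2)/22 = 198/22 = 9, a_2 = floor((15 + 7)/9) = 2.
  m_3 = 9*2 - 7 = 11, d_3 = (247 - 11^2)/9 = 126/9 = 14, a_3 = floor((15 + 11)/14) = 1.
  m_4 = 14*1 - 11 = 3, d_4 = (247 - 3^2)/14 = 238/14 = 17, a_4 = floor((15 + 3)/17) = 1.
  m_5 = 17*1 - 3 = 14, d_5 = (247 - 14^2)/17 = 51/17 = 3, a_5 = floor((15 + 14)/3) = 9.
  m_6 = 3*9 - 14 = 13, d_6 = (247 - 13^2)/3 = 78/3 = 26, a_6 = floor((15 + 13)/26) = 1.
  m_7 = 26*1 - 13 = 13, d_7 = (247 - 13^2)/26 = 78/26 = 3, a_7 = floor((15 + 13)/3) = 9.
  m_8 = 3*9 - 13 = 14, d_8 = (247 - 14^2)/3 = 51/3 = 17, a_8 = floor((15 + 14)/17) = 1.
  m_9 = 17*1 - 14 = 3, d_9 = (247 - 3^2)/17 = 238/17 = 14, a_9 = floor((15 + 3)/14) = 1.
  m_10 = 14*1 - 3 = 11, d_10 = (247 - 11^2)/14 = 126/14 = 9, a_10 = floor((15 + 11)/9) = 2.
  m_11 = 9*2 - 11 = 7, d_11 = (247 - 7^2)/9 = 198/9 = 22, a_11 = floor((15 + 7)/22) = 1.
  m_12 = 22*1 - 7 = 15, d_12 = (247 - 15^2)/22 = 22/22 = 1, a_12 = floor((15 + 15)/1) = 30.
  m_13 = 1*30 - 15 = 15, d_13 = (247 - 15^2)/1 = 22/1 = 22: (m_13, d_13) = (m_1, d_1) = (15, 22), so from here the quotients repeat a_1, ..., a_12; the period length is 12.
Hence the expansion of sqrt(247) is a_0 = 15 followed by the repeating block 1, 2, 1, 1, 9, 1, 9, 1, 1, 2, 1, 30 (period 12).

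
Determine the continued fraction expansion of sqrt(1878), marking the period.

Write x_i = (sqrt(1878) + m_i)/d_i with (m_0, d_0) = (0, 1). a_0 = floor(sqrt(1878)) = 43, since 43^2 = 1849 <= 1878 < 1936 = 44^2.
Iterate m_{i+1} = d_i*a_i - m_i, d_{i+1} = (1878 - m_{i+1}^2)/d_i, a_{i+1} = floor((a_0 + m_{i+1})/d_{i+1}):
  m_1 = 1*43 - 0 = 43, d_1 = (1878 - 43^2)/1 = 29/1 = 29, a_1 = floor((43 + 43)/29) = 2.
  m_2 = 29*2 - 43 = 15, d_2 = (1878 - 15^2)/29 = 1653/29 = 57, a_2 = floor((43 + 15)/57) = 1.
  m_3 = 57*1 - 15 = 42, d_3 = (1878 - 42^2)/57 = 114/57 = 2, a_3 = floor((43 + 42)/2) = 42.
  m_4 = 2*42 - 42 = 42, d_4 = (1878 - 42^2)/2 = 114/2 = 57, a_4 = floor((43 + 42)/57) = 1.
  m_5 = 57*1 - 42 = 15, d_5 = (1878 - 15^2)/57 = 1653/57 = 29, a_5 = floor((43 + 15)/29) = 2.
  m_6 = 29*2 - 15 = 43, d_6 = (1878 - 43^2)/29 = 29/29 = 1, a_6 = floor((43 + 43)/1) = 86.
  m_7 = 1*86 - 43 = 43, d_7 = (1878 - 43^2)/1 = 29/1 = 29: (m_7, d_7) = (m_1, d_1) = (43, 29), so from here the quotients repeat a_1, ..., a_6; the period length is 6.
Hence the expansion of sqrt(1878) is a_0 = 43 followed by the repeating block 2, 1, 42, 1, 2, 86 (period 6).

[43; (2, 1, 42, 1, 2, 86)]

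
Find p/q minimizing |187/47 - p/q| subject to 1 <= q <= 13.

Expand x = 187/47 as a continued fraction with the Euclidean algorithm:
  187 = 3*47 + 46, so a_0 = 3.
  47 = 1*46 + 1, so a_1 = 1.
  46 = 46*1 + 0, so a_2 = 46.
so x = [3; 1, 46].
Convergents (p_i = a_i*p_{i-1} + p_{i-2}, q_i = a_i*q_{i-1} + q_{i-2} with p_{-2}=0, p_{-1}=1, q_{-2}=1, q_{-1}=0), until the denominator exceeds 13:
  i=0: a_0=3, p_0 = 3*1 + 0 = 3, q_0 = 3*0 + 1 = 1.
  i=1: a_1=1, p_1 = 1*3 + 1 = 4, q_1 = 1*1 + 0 = 1.
  i=2: a_2=46, p_2 = 46*4 + 3 = 187, q_2 = 46*1 + 1 = 47.
q_2 = 47 > 13, so the last convergent with denominator <= 13 is p_1/q_1 = 4/1.
The closest fraction with denominator <= 13 is either p_1/q_1 or the intermediate fraction (k*p_1 + p_0)/(k*q_1 + q_0) with the largest k >= 1 whose denominator stays <= 13; these approach x as k grows, and every other convergent or intermediate fraction in range is farther away.
Largest k: floor((13 - q_0)/q_1) = floor((13 - 1)/1) = 12.
That gives (12*4 + 3)/(12*1 + 1) = 51/13.
Compare the errors: |x - 4/1| = |187*1 - 4*47|/(47*1) = 1/47, and |x - 51/13| = |187*13 - 51*47|/(47*13) = 34/611.
Cross-multiplying, 1*611 = 611 < 1598 = 34*47, so 1/47 is smaller: the convergent 4/1 is closer to x than 51/13.

4/1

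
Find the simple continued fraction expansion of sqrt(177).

[13; (3, 3, 2, 8, 2, 3, 3, 26)]

Write x_i = (sqrt(177) + m_i)/d_i with (m_0, d_0) = (0, 1). a_0 = floor(sqrt(177)) = 13, since 13^2 = 169 <= 177 < 196 = 14^2.
Iterate m_{i+1} = d_i*a_i - m_i, d_{i+1} = (177 - m_{i+1}^2)/d_i, a_{i+1} = floor((a_0 + m_{i+1})/d_{i+1}):
  m_1 = 1*13 - 0 = 13, d_1 = (177 - 13^2)/1 = 8/1 = 8, a_1 = floor((13 + 13)/8) = 3.
  m_2 = 8*3 - 13 = 11, d_2 = (177 - 11^2)/8 = 56/8 = 7, a_2 = floor((13 + 11)/7) = 3.
  m_3 = 7*3 - 11 = 10, d_3 = (177 - 10^2)/7 = 77/7 = 11, a_3 = floor((13 + 10)/11) = 2.
  m_4 = 11*2 - 10 = 12, d_4 = (177 - 12^2)/11 = 33/11 = 3, a_4 = floor((13 + 12)/3) = 8.
  m_5 = 3*8 - 12 = 12, d_5 = (177 - 12^2)/3 = 33/3 = 11, a_5 = floor((13 + 12)/11) = 2.
  m_6 = 11*2 - 12 = 10, d_6 = (177 - 10^2)/11 = 77/11 = 7, a_6 = floor((13 + 10)/7) = 3.
  m_7 = 7*3 - 10 = 11, d_7 = (177 - 11^2)/7 = 56/7 = 8, a_7 = floor((13 + 11)/8) = 3.
  m_8 = 8*3 - 11 = 13, d_8 = (177 - 13^2)/8 = 8/8 = 1, a_8 = floor((13 + 13)/1) = 26.
  m_9 = 1*26 - 13 = 13, d_9 = (177 - 13^2)/1 = 8/1 = 8: (m_9, d_9) = (m_1, d_1) = (13, 8), so from here the quotients repeat a_1, ..., a_8; the period length is 8.
Hence the expansion of sqrt(177) is a_0 = 13 followed by the repeating block 3, 3, 2, 8, 2, 3, 3, 26 (period 8).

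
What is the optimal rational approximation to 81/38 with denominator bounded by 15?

32/15

Expand x = 81/38 as a continued fraction with the Euclidean algorithm:
  81 = 2*38 + 5, so a_0 = 2.
  38 = 7*5 + 3, so a_1 = 7.
  5 = 1*3 + 2, so a_2 = 1.
  3 = 1*2 + 1, so a_3 = 1.
  2 = 2*1 + 0, so a_4 = 2.
so x = [2; 7, 1, 1, 2].
Convergents (p_i = a_i*p_{i-1} + p_{i-2}, q_i = a_i*q_{i-1} + q_{i-2} with p_{-2}=0, p_{-1}=1, q_{-2}=1, q_{-1}=0), until the denominator exceeds 15:
  i=0: a_0=2, p_0 = 2*1 + 0 = 2, q_0 = 2*0 + 1 = 1.
  i=1: a_1=7, p_1 = 7*2 + 1 = 15, q_1 = 7*1 + 0 = 7.
  i=2: a_2=1, p_2 = 1*15 + 2 = 17, q_2 = 1*7 + 1 = 8.
  i=3: a_3=1, p_3 = 1*17 + 15 = 32, q_3 = 1*8 + 7 = 15.
  i=4: a_4=2, p_4 = 2*32 + 17 = 81, q_4 = 2*15 + 8 = 38.
q_4 = 38 > 15, so the last convergent with denominator <= 15 is p_3/q_3 = 32/15.
The closest fraction with denominator <= 15 is either p_3/q_3 or the intermediate fraction (k*p_3 + p_2)/(k*q_3 + q_2) with the largest k >= 1 whose denominator stays <= 15; these approach x as k grows, and every other convergent or intermediate fraction in range is farther away.
Largest k: floor((15 - q_2)/q_3) = floor((15 - 8)/15) = 0.
Since k = 0, no intermediate fraction beyond p_3/q_3 has denominator <= 15, so the convergent 32/15 is the closest (its error is |81*15 - 32*38|/(38*15) = 1/570).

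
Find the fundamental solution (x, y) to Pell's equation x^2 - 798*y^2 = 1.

(x, y) = (113, 4)

First expand sqrt(798) as a continued fraction. With x_i = (sqrt(798) + m_i)/d_i and (m_0, d_0) = (0, 1): a_0 = floor(sqrt(798)) = 28, since 28^2 = 784 <= 798 < 841 = 29^2.
Iterate m_{i+1} = d_i*a_i - m_i, d_{i+1} = (798 - m_{i+1}^2)/d_i, a_{i+1} = floor((a_0 + m_{i+1})/d_{i+1}):
  m_1 = 1*28 - 0 = 28, d_1 = (798 - 28^2)/1 = 14/1 = 14, a_1 = floor((28 + 28)/14) = 4.
  m_2 = 14*4 - 28 = 28, d_2 = (798 - 28^2)/14 = 14/14 = 1, a_2 = floor((28 + 28)/1) = 56.
  m_3 = 1*56 - 28 = 28, d_3 = (798 - 28^2)/1 = 14/1 = 14: (m_3, d_3) = (m_1, d_1) = (28, 14), so from here the quotients repeat a_1, a_2; the period length is 2.
So sqrt(798) = [28; (4, 56)] with period length k = 2.
k is even, so the fundamental solution of x^2 - 798y^2 = 1 is (p_{k-1}, q_{k-1}) = (p_1, q_1); compute convergents through index 1.
Convergents (p_i = a_i*p_{i-1} + p_{i-2}, q_i = a_i*q_{i-1} + q_{i-2} with p_{-2}=0, p_{-1}=1, q_{-2}=1, q_{-1}=0):
  i=0: a_0=28, p_0 = 28*1 + 0 = 28, q_0 = 28*0 + 1 = 1.
  i=1: a_1=4, p_1 = 4*28 + 1 = 113, q_1 = 4*1 + 0 = 4.
Check: 113^2 - 798*4^2 = 12769 - 12768 = 1, so (x, y) = (113, 4) solves the equation, and by the theorem it is the least positive solution.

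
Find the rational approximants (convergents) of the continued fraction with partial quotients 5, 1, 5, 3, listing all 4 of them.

Using the convergent recurrence p_i = a_i*p_{i-1} + p_{i-2}, q_i = a_i*q_{i-1} + q_{i-2} with p_{-2}=0, p_{-1}=1, q_{-2}=1, q_{-1}=0:
  i=0: a_0=5, p_0 = 5*1 + 0 = 5, q_0 = 5*0 + 1 = 1.
  i=1: a_1=1, p_1 = 1*5 + 1 = 6, q_1 = 1*1 + 0 = 1.
  i=2: a_2=5, p_2 = 5*6 + 5 = 35, q_2 = 5*1 + 1 = 6.
  i=3: a_3=3, p_3 = 3*35 + 6 = 111, q_3 = 3*6 + 1 = 19.

5/1, 6/1, 35/6, 111/19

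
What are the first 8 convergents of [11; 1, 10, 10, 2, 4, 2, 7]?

Using the convergent recurrence p_i = a_i*p_{i-1} + p_{i-2}, q_i = a_i*q_{i-1} + q_{i-2} with p_{-2}=0, p_{-1}=1, q_{-2}=1, q_{-1}=0:
  i=0: a_0=11, p_0 = 11*1 + 0 = 11, q_0 = 11*0 + 1 = 1.
  i=1: a_1=1, p_1 = 1*11 + 1 = 12, q_1 = 1*1 + 0 = 1.
  i=2: a_2=10, p_2 = 10*12 + 11 = 131, q_2 = 10*1 + 1 = 11.
  i=3: a_3=10, p_3 = 10*131 + 12 = 1322, q_3 = 10*11 + 1 = 111.
  i=4: a_4=2, p_4 = 2*1322 + 131 = 2775, q_4 = 2*111 + 11 = 233.
  i=5: a_5=4, p_5 = 4*2775 + 1322 = 12422, q_5 = 4*233 + 111 = 1043.
  i=6: a_6=2, p_6 = 2*12422 + 2775 = 27619, q_6 = 2*1043 + 233 = 2319.
  i=7: a_7=7, p_7 = 7*27619 + 12422 = 205755, q_7 = 7*2319 + 1043 = 17276.

11/1, 12/1, 131/11, 1322/111, 2775/233, 12422/1043, 27619/2319, 205755/17276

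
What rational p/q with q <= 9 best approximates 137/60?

16/7

Expand x = 137/60 as a continued fraction with the Euclidean algorithm:
  137 = 2*60 + 17, so a_0 = 2.
  60 = 3*17 + 9, so a_1 = 3.
  17 = 1*9 + 8, so a_2 = 1.
  9 = 1*8 + 1, so a_3 = 1.
  8 = 8*1 + 0, so a_4 = 8.
so x = [2; 3, 1, 1, 8].
Convergents (p_i = a_i*p_{i-1} + p_{i-2}, q_i = a_i*q_{i-1} + q_{i-2} with p_{-2}=0, p_{-1}=1, q_{-2}=1, q_{-1}=0), until the denominator exceeds 9:
  i=0: a_0=2, p_0 = 2*1 + 0 = 2, q_0 = 2*0 + 1 = 1.
  i=1: a_1=3, p_1 = 3*2 + 1 = 7, q_1 = 3*1 + 0 = 3.
  i=2: a_2=1, p_2 = 1*7 + 2 = 9, q_2 = 1*3 + 1 = 4.
  i=3: a_3=1, p_3 = 1*9 + 7 = 16, q_3 = 1*4 + 3 = 7.
  i=4: a_4=8, p_4 = 8*16 + 9 = 137, q_4 = 8*7 + 4 = 60.
q_4 = 60 > 9, so the last convergent with denominator <= 9 is p_3/q_3 = 16/7.
The closest fraction with denominator <= 9 is either p_3/q_3 or the intermediate fraction (k*p_3 + p_2)/(k*q_3 + q_2) with the largest k >= 1 whose denominator stays <= 9; these approach x as k grows, and every other convergent or intermediate fraction in range is farther away.
Largest k: floor((9 - q_2)/q_3) = floor((9 - 4)/7) = 0.
Since k = 0, no intermediate fraction beyond p_3/q_3 has denominator <= 9, so the convergent 16/7 is the closest (its error is |137*7 - 16*60|/(60*7) = 1/420).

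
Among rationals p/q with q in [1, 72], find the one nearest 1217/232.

299/57

Expand x = 1217/232 as a continued fraction with the Euclidean algorithm:
  1217 = 5*232 + 57, so a_0 = 5.
  232 = 4*57 + 4, so a_1 = 4.
  57 = 14*4 + 1, so a_2 = 14.
  4 = 4*1 + 0, so a_3 = 4.
so x = [5; 4, 14, 4].
Convergents (p_i = a_i*p_{i-1} + p_{i-2}, q_i = a_i*q_{i-1} + q_{i-2} with p_{-2}=0, p_{-1}=1, q_{-2}=1, q_{-1}=0), until the denominator exceeds 72:
  i=0: a_0=5, p_0 = 5*1 + 0 = 5, q_0 = 5*0 + 1 = 1.
  i=1: a_1=4, p_1 = 4*5 + 1 = 21, q_1 = 4*1 + 0 = 4.
  i=2: a_2=14, p_2 = 14*21 + 5 = 299, q_2 = 14*4 + 1 = 57.
  i=3: a_3=4, p_3 = 4*299 + 21 = 1217, q_3 = 4*57 + 4 = 232.
q_3 = 232 > 72, so the last convergent with denominator <= 72 is p_2/q_2 = 299/57.
The closest fraction with denominator <= 72 is either p_2/q_2 or the intermediate fraction (k*p_2 + p_1)/(k*q_2 + q_1) with the largest k >= 1 whose denominator stays <= 72; these approach x as k grows, and every other convergent or intermediate fraction in range is farther away.
Largest k: floor((72 - q_1)/q_2) = floor((72 - 4)/57) = 1.
That gives (1*299 + 21)/(1*57 + 4) = 320/61.
Compare the errors: |x - 299/57| = |1217*57 - 299*232|/(232*57) = 1/13224, and |x - 320/61| = |1217*61 - 320*232|/(232*61) = 3/14152.
Cross-multiplying, 1*14152 = 14152 < 39672 = 3*13224, so 1/13224 is smaller: the convergent 299/57 is closer to x than 320/61.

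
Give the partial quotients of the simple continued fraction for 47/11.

[4; 3, 1, 2]

Run the Euclidean algorithm on 47 and 11; the successive quotients are the partial quotients a_0, a_1, ... (each step inverts the fractional part left over by the previous one):
  47 = 4*11 + 3, so a_0 = 4.
  11 = 3*3 + 2, so a_1 = 3.
  3 = 1*2 + 1, so a_2 = 1.
  2 = 2*1 + 0, so a_3 = 2.
The remainder reaches 0 after 4 divisions, so the expansion has 4 partial quotients, read off in order.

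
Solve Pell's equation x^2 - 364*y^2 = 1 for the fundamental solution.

(x, y) = (4954951, 259710)

First expand sqrt(364) as a continued fraction. With x_i = (sqrt(364) + m_i)/d_i and (m_0, d_0) = (0, 1): a_0 = floor(sqrt(364)) = 19, since 19^2 = 361 <= 364 < 400 = 20^2.
Iterate m_{i+1} = d_i*a_i - m_i, d_{i+1} = (364 - m_{i+1}^2)/d_i, a_{i+1} = floor((a_0 + m_{i+1})/d_{i+1}):
  m_1 = 1*19 - 0 = 19, d_1 = (364 - 19^2)/1 = 3/1 = 3, a_1 = floor((19 + 19)/3) = 12.
  m_2 = 3*12 - 19 = 17, d_2 = (364 - 17^2)/3 = 75/3 = 25, a_2 = floor((19 + 17)/25) = 1.
  m_3 = 25*1 - 17 = 8, d_3 = (364 - 8^2)/25 = 300/25 = 12, a_3 = floor((19 + 8)/12) = 2.
  m_4 = 12*2 - 8 = 16, d_4 = (364 - 16^2)/12 = 108/12 = 9, a_4 = floor((19 + 16)/9) = 3.
  m_5 = 9*3 - 16 = 11, d_5 = (364 - 11^2)/9 = 243/9 = 27, a_5 = floor((19 + 11)/27) = 1.
  m_6 = 27*1 - 11 = 16, d_6 = (364 - 16^2)/27 = 108/27 = 4, a_6 = floor((19 + 16)/4) = 8.
  m_7 = 4*8 - 16 = 16, d_7 = (364 - 16^2)/4 = 108/4 = 27, a_7 = floor((19 + 16)/27) = 1.
  m_8 = 27*1 - 16 = 11, d_8 = (364 - 11^2)/27 = 243/27 = 9, a_8 = floor((19 + 11)/9) = 3.
  m_9 = 9*3 - 11 = 16, d_9 = (364 - 16^2)/9 = 108/9 = 12, a_9 = floor((19 + 16)/12) = 2.
  m_10 = 12*2 - 16 = 8, d_10 = (364 - 8^2)/12 = 300/12 = 25, a_10 = floor((19 + 8)/25) = 1.
  m_11 = 25*1 - 8 = 17, d_11 = (364 - 17^2)/25 = 75/25 = 3, a_11 = floor((19 + 17)/3) = 12.
  m_12 = 3*12 - 17 = 19, d_12 = (364 - 19^2)/3 = 3/3 = 1, a_12 = floor((19 + 19)/1) = 38.
  m_13 = 1*38 - 19 = 19, d_13 = (364 - 19^2)/1 = 3/1 = 3: (m_13, d_13) = (m_1, d_1) = (19, 3), so from here the quotients repeat a_1, ..., a_12; the period length is 12.
So sqrt(364) = [19; (12, 1, 2, 3, 1, 8, 1, 3, 2, 1, 12, 38)] with period length k = 12.
k is even, so the fundamental solution of x^2 - 364y^2 = 1 is (p_{k-1}, q_{k-1}) = (p_11, q_11); compute convergents through index 11.
Convergents (p_i = a_i*p_{i-1} + p_{i-2}, q_i = a_i*q_{i-1} + q_{i-2} with p_{-2}=0, p_{-1}=1, q_{-2}=1, q_{-1}=0):
  i=0: a_0=19, p_0 = 19*1 + 0 = 19, q_0 = 19*0 + 1 = 1.
  i=1: a_1=12, p_1 = 12*19 + 1 = 229, q_1 = 12*1 + 0 = 12.
  i=2: a_2=1, p_2 = 1*229 + 19 = 248, q_2 = 1*12 + 1 = 13.
  i=3: a_3=2, p_3 = 2*248 + 229 = 725, q_3 = 2*13 + 12 = 38.
  i=4: a_4=3, p_4 = 3*725 + 248 = 2423, q_4 = 3*38 + 13 = 127.
  i=5: a_5=1, p_5 = 1*2423 + 725 = 3148, q_5 = 1*127 + 38 = 165.
  i=6: a_6=8, p_6 = 8*3148 + 2423 = 27607, q_6 = 8*165 + 127 = 1447.
  i=7: a_7=1, p_7 = 1*27607 + 3148 = 30755, q_7 = 1*1447 + 165 = 1612.
  i=8: a_8=3, p_8 = 3*30755 + 27607 = 119872, q_8 = 3*1612 + 1447 = 6283.
  i=9: a_9=2, p_9 = 2*119872 + 30755 = 270499, q_9 = 2*6283 + 1612 = 14178.
  i=10: a_10=1, p_10 = 1*270499 + 119872 = 390371, q_10 = 1*14178 + 6283 = 20461.
  i=11: a_11=12, p_11 = 12*390371 + 270499 = 4954951, q_11 = 12*20461 + 14178 = 259710.
Check: 4954951^2 - 364*259710^2 = 24551539412401 - 24551539412400 = 1, so (x, y) = (4954951, 259710) solves the equation, and by the theorem it is the least positive solution.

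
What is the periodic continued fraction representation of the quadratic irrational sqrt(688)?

Write x_i = (sqrt(688) + m_i)/d_i with (m_0, d_0) = (0, 1). a_0 = floor(sqrt(688)) = 26, since 26^2 = 676 <= 688 < 729 = 27^2.
Iterate m_{i+1} = d_i*a_i - m_i, d_{i+1} = (688 - m_{i+1}^2)/d_i, a_{i+1} = floor((a_0 + m_{i+1})/d_{i+1}):
  m_1 = 1*26 - 0 = 26, d_1 = (688 - 26^2)/1 = 12/1 = 12, a_1 = floor((26 + 26)/12) = 4.
  m_2 = 12*4 - 26 = 22, d_2 = (688 - 22^2)/12 = 204/12 = 17, a_2 = floor((26 + 22)/17) = 2.
  m_3 = 17*2 - 22 = 12, d_3 = (688 - 12^2)/17 = 544/17 = 32, a_3 = floor((26 + 12)/32) = 1.
  m_4 = 32*1 - 12 = 20, d_4 = (688 - 20^2)/32 = 288/32 = 9, a_4 = floor((26 + 20)/9) = 5.
  m_5 = 9*5 - 20 = 25, d_5 = (688 - 25^2)/9 = 63/9 = 7, a_5 = floor((26 + 25)/7) = 7.
  m_6 = 7*7 - 25 = 24, d_6 = (688 - 24^2)/7 = 112/7 = 16, a_6 = floor((26 + 24)/16) = 3.
  m_7 = 16*3 - 24 = 24, d_7 = (688 - 24^2)/16 = 112/16 = 7, a_7 = floor((26 + 24)/7) = 7.
  m_8 = 7*7 - 24 = 25, d_8 = (688 - 25^2)/7 = 63/7 = 9, a_8 = floor((26 + 25)/9) = 5.
  m_9 = 9*5 - 25 = 20, d_9 = (688 - 20^2)/9 = 288/9 = 32, a_9 = floor((26 + 20)/32) = 1.
  m_10 = 32*1 - 20 = 12, d_10 = (688 - 12^2)/32 = 544/32 = 17, a_10 = floor((26 + 12)/17) = 2.
  m_11 = 17*2 - 12 = 22, d_11 = (688 - 22^2)/17 = 204/17 = 12, a_11 = floor((26 + 22)/12) = 4.
  m_12 = 12*4 - 22 = 26, d_12 = (688 - 26^2)/12 = 12/12 = 1, a_12 = floor((26 + 26)/1) = 52.
  m_13 = 1*52 - 26 = 26, d_13 = (688 - 26^2)/1 = 12/1 = 12: (m_13, d_13) = (m_1, d_1) = (26, 12), so from here the quotients repeat a_1, ..., a_12; the period length is 12.
Hence the expansion of sqrt(688) is a_0 = 26 followed by the repeating block 4, 2, 1, 5, 7, 3, 7, 5, 1, 2, 4, 52 (period 12).

[26; (4, 2, 1, 5, 7, 3, 7, 5, 1, 2, 4, 52)]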